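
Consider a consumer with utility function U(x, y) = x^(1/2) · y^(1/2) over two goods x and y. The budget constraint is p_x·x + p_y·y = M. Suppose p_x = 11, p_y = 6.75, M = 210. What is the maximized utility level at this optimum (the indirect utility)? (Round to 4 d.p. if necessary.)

Tangency: MRS = y/x = p_x/p_y.
Rearranging, p_y·y = p_x·x. Substituting into the budget gives p_x·x·(1 + 1) = M.
Demand: x*(p_x,p_y,M) = 0.5·M/p_x and y* = 0.5·M/p_y.
At p_x=11, p_y=6.75, M=210: x* = 0.5·210/11 = 9.5455, y* = 15.5556.
Utility at the optimum: U(9.5455, 15.5556) = 12.1854.

V = 12.1854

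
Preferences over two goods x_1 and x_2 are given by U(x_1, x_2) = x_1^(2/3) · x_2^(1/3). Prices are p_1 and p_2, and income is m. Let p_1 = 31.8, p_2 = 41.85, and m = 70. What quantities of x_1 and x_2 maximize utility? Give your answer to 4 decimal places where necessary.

Tangency: MRS = 2·x_2/x_1 = p_1/p_2.
Rearranging, p_2·x_2 = (1/2)·p_1·x_1. Substituting into the budget gives p_1·x_1·(1 + (1/2)) = m.
Demand: x_1*(p_1,p_2,m) = 2/3·m/p_1 and x_2* = 1/3·m/p_2.
At p_1=31.8, p_2=41.85, m=70: x_1* = 2/3·70/31.8 = 1.4675, x_2* = 0.5575.

x_1* = 1.4675, x_2* = 0.5575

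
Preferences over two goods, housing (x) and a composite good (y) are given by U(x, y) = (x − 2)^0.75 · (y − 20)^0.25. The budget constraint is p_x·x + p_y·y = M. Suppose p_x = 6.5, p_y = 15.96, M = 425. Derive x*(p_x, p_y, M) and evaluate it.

x* = 12.7077

Substituting into the budget: x* = 2 + 0.75·(M − 2·p_x − 20·p_y)/p_x, and y* = 20 + 0.25·(…)/p_y.
Discretionary income = 425 − 2·6.5 − 20·15.96 = 92.8; x* = 2 + 0.75·92.8/6.5 = 12.7077.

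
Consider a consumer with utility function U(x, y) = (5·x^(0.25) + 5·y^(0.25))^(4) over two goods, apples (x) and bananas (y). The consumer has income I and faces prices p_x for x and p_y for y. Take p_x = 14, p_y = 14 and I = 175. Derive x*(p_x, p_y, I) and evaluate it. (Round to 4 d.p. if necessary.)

x* = 6.25

Numerically y/x = 1, so x* = 175/(14 + 14·1) = 6.25.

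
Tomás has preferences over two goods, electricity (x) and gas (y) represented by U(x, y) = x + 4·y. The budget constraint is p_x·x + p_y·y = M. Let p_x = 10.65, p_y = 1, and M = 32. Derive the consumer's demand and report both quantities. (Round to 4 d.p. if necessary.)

x* = 0, y* = 32

Perfect substitutes: compare marginal utility per dollar. 1/p_x vs 4/p_y → 0.0939 vs 4.
y gives more utility per dollar, so spend all income on y: y* = M/p_y, x* = 0.
Numerically: x* = 0, y* = 32.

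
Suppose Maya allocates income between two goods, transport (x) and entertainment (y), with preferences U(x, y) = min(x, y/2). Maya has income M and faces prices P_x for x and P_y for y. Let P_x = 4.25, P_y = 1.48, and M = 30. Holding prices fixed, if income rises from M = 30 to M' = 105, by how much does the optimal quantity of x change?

Δx* = 10.4022

With perfect complements, no substitution: consume in ratio x:y = 1:2.
Budget: P_x·x + P_y·2·x = M, so (P_x + 2·P_y)·x = M.
Demand: x*(P_x,P_y,M) = M/(P_x + 2·P_y), y* = 2·M/(P_x + 2·P_y).
Here 4.25 + 2·1.48 = 7.21, giving x* = 4.1609.
At M' = 105: x* = 14.5631. Change: 14.5631 − 4.1609 = 10.4022.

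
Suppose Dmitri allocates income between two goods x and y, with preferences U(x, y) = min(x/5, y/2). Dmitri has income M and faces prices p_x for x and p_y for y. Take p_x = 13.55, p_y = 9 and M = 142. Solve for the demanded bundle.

Leontief preferences: the optimum is at the kink where x/5 = y/2, i.e. y = (2/5)·x.
Budget: p_x·x + p_y·(2/5)·x = M, so (5·p_x + 2·p_y)·x = 5·M.
Demand: x*(p_x,p_y,M) = 5·M/(5·p_x + 2·p_y), y* = 2·M/(5·p_x + 2·p_y).
Here 5·13.55 + 2·9 = 85.75, giving x* = 8.2799 and y* = 3.312.

x* = 8.2799, y* = 3.312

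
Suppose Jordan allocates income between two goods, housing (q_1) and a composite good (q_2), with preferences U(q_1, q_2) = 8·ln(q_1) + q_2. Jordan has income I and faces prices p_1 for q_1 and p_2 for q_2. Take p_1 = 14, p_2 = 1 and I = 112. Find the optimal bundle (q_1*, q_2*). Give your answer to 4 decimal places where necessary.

Set MRS = p_1/p_2: (8/q_1)/1 = p_1/p_2.
So q_1*(p_1,p_2) = 8·p_2/p_1, independent of income; and q_2* = (I − 8·p_2)/p_2.
At the given prices: q_1* = 8·1/14 = 0.5714, and q_2* = 104.

q_1* = 0.5714, q_2* = 104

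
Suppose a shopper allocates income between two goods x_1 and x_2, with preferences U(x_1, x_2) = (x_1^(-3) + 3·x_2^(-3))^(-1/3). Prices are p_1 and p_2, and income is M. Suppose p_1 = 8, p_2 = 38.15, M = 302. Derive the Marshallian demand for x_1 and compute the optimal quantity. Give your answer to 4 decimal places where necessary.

x_1* = 7.1946

MU_x_1 ∝ x_1^(-4), MU_x_2 ∝ 3·x_2^(-4), so MRS = (1/3)·(x_2/x_1)^(4) = p_1/p_2.
Hence x_2/x_1 = (3·p_1/p_2)^(1/(4)), i.e. raised to the 0.25 power.
Substitute x_2 = (x_2/x_1)·x_1 into the budget: x_1* = M/(p_1 + p_2·(x_2/x_1)).
Numerically x_2/x_1 = 0.890593, so x_1* = 302/(8 + 38.15·0.890593) = 7.1946.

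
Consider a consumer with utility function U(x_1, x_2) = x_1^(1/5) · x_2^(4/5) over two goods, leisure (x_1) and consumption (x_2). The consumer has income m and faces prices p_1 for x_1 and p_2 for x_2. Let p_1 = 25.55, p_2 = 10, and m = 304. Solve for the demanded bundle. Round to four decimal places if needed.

x_1* = 2.3796, x_2* = 24.32

MU_x_1/MU_x_2 = (0.2·x_2)/(0.8·x_1); tangency sets this equal to p_1/p_2.
Rearranging, p_2·x_2 = 4·p_1·x_1. Substituting into the budget gives p_1·x_1·(1 + 4) = m.
Demand: x_1*(p_1,p_2,m) = 0.2·m/p_1 and x_2* = 0.8·m/p_2.
At p_1=25.55, p_2=10, m=304: x_1* = 0.2·304/25.55 = 2.3796, x_2* = 24.32.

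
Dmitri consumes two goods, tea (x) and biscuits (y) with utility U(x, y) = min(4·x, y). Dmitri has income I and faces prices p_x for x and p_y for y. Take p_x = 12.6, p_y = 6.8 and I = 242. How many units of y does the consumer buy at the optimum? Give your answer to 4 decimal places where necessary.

y* = 24.3216

With perfect complements, no substitution: consume in ratio x:y = 1:4.
Budget: p_x·x + p_y·4·x = I, so (p_x + 4·p_y)·x = I.
Demand: x*(p_x,p_y,I) = I/(p_x + 4·p_y), y* = 4·I/(p_x + 4·p_y).
Here 12.6 + 4·6.8 = 39.8, giving y* = 24.3216.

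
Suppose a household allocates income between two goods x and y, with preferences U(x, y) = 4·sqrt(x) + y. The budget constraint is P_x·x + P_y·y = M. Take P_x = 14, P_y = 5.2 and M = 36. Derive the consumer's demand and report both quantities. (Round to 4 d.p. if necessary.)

x* = 0.5518, y* = 5.4374

Set MRS = P_x/P_y: 2·x^(−1/2) = P_x/P_y.
Solve: √x = 2·P_y/P_x, so x*(P_x,P_y) = (2·P_y/P_x)², and y* = (M − P_x·x*)/P_y.
Plugging in: x* = (2·5.2/14)² = 0.5518, y* = 5.4374.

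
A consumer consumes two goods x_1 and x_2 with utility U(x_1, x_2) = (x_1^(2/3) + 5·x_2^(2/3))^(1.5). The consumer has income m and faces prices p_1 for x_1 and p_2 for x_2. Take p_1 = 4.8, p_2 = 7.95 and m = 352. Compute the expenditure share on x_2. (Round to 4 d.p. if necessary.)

share on x_2 = 0.9785

MU_x_1 ∝ x_1^(-1/3), MU_x_2 ∝ 5·x_2^(-1/3), so MRS = (1/5)·(x_2/x_1)^(1/3) = p_1/p_2.
Hence x_2/x_1 = (5·p_1/p_2)^(1/(1/3)), i.e. raised to the 3 power.
Substitute x_2 = (x_2/x_1)·x_1 into the budget: x_1* = m/(p_1 + p_2·(x_2/x_1)).
Numerically x_2/x_1 = 27.512645, so x_1* = 352/(4.8 + 7.95·27.512645) = 1.5748 and x_2* = 27.512645·1.5748 = 43.3259.
Expenditure on x_2: 7.95·43.3259 = 344.4411; share = 0.9785.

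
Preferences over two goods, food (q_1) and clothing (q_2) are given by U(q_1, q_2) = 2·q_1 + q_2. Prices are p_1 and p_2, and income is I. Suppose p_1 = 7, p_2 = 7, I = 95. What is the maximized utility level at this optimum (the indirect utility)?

Linear utility — the consumer picks whichever good has higher MU/price: 2/7 = 0.2857 vs 1/7 = 0.1429.
q_1 gives more utility per dollar, so spend all income on q_1: q_1* = I/p_1, q_2* = 0.
Numerically: q_1* = 13.5714, q_2* = 0.
Utility at the optimum: U(13.5714, 0) = 27.1429.

V = 27.1429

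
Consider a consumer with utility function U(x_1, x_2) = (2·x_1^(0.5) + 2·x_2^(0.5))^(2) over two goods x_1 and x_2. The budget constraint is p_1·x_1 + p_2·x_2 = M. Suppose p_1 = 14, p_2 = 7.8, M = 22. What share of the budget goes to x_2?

share on x_2 = 0.6422

From the CES first-order condition, (x_2/x_1)^(0.5) = p_1/p_2.
Hence x_2/x_1 = (p_1/p_2)^(1/(0.5)), i.e. raised to the 2 power.
Substitute x_2 = (x_2/x_1)·x_1 into the budget: x_1* = M/(p_1 + p_2·(x_2/x_1)).
Numerically x_2/x_1 = 3.221565, so x_1* = 22/(14 + 7.8·3.221565) = 0.5623 and x_2* = 3.221565·0.5623 = 1.8113.
Expenditure on x_2: 7.8·1.8113 = 14.1284; share = 0.6422.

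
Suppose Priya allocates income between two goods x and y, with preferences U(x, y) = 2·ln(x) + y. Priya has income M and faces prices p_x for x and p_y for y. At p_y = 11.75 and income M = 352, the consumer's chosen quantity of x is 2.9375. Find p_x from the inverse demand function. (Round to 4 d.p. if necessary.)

MU_x = 2/x, MU_y = 1. Tangency: 2/x = p_x/p_y.
So x*(p_x,p_y) = 2·p_y/p_x, independent of income; and y* = (M − 2·p_y)/p_y.
Set x* = 2.9375 in the demand function and solve for p_x: p_x = 8.

p_x = 8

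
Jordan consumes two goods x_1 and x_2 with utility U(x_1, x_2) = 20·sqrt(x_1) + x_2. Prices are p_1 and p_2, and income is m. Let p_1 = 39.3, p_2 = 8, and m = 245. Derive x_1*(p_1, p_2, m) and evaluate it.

x_1* = 4.1438

Set MRS = p_1/p_2: 10·x_1^(−1/2) = p_1/p_2.
Thus x_1* = (10·p_2/p_1)² — independent of m — with the rest of income spent on x_2.
Plugging in: x_1* = (10·8/39.3)² = 4.1438.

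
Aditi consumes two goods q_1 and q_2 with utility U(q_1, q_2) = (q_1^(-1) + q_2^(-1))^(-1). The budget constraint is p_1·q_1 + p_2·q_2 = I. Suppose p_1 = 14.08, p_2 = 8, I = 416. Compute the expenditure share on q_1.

share on q_1 = 0.5702

Substitute q_2 = (q_2/q_1)·q_1 into the budget: q_1* = I/(p_1 + p_2·(q_2/q_1)).
Numerically q_2/q_1 = 1.32665, so q_1* = 416/(14.08 + 8·1.32665) = 16.8467 and q_2* = 1.32665·16.8467 = 22.3497.
Expenditure on q_1: 14.08·16.8467 = 237.2022; share = 0.5702.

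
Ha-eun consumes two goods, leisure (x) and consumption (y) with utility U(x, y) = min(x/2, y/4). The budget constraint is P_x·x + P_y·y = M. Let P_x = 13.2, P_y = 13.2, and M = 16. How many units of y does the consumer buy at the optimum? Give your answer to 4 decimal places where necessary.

y* = 0.8081

Here 2·13.2 + 4·13.2 = 79.2, giving y* = 0.8081.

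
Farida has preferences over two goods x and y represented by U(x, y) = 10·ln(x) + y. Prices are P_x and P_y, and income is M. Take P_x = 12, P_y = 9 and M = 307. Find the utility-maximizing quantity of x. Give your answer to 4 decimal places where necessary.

MU_x = 10/x, MU_y = 1. Tangency: 10/x = P_x/P_y.
So x*(P_x,P_y) = 10·P_y/P_x, independent of income; and y* = (M − 10·P_y)/P_y.
At the given prices: x* = 10·9/12 = 7.5.

x* = 7.5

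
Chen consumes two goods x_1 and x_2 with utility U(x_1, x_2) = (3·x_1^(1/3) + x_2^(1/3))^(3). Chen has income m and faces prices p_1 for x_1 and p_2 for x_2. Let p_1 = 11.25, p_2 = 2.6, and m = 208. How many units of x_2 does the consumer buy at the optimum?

x_2* = 22.8702

Numerically x_2/x_1 = 1.732156, so x_1* = 208/(11.25 + 2.6·1.732156) = 13.2033 and x_2* = 1.732156·13.2033 = 22.8702.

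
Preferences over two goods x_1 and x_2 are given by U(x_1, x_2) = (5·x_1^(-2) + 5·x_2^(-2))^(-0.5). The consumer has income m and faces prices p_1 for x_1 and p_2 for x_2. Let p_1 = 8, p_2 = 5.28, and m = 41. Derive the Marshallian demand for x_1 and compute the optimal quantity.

MRS = MU_x_1/MU_x_2 = (x_2/x_1)^(3). Set equal to p_1/p_2.
Hence x_2/x_1 = (p_1/p_2)^(1/(3)), i.e. raised to the 1/3 power.
Substitute x_2 = (x_2/x_1)·x_1 into the budget: x_1* = m/(p_1 + p_2·(x_2/x_1)).
Numerically x_2/x_1 = 1.148556, so x_1* = 41/(8 + 5.28·1.148556) = 2.9152.

x_1* = 2.9152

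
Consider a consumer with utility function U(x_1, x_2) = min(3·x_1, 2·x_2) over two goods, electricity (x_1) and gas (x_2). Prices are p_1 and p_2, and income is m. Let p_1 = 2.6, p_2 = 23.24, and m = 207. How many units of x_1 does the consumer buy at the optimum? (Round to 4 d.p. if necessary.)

x_1* = 5.5259

With perfect complements, no substitution: consume in ratio x_1:x_2 = 2:3.
Budget: p_1·x_1 + p_2·(3/2)·x_1 = m, so (2·p_1 + 3·p_2)·x_1 = 2·m.
Demand: x_1*(p_1,p_2,m) = 2·m/(2·p_1 + 3·p_2), x_2* = 3·m/(2·p_1 + 3·p_2).
Here 2·2.6 + 3·23.24 = 74.92, giving x_1* = 5.5259.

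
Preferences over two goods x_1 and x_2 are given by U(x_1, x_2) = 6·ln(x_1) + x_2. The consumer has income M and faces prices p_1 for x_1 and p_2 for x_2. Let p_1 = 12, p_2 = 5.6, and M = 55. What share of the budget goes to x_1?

share on x_1 = 0.6109

MU_x_1 = 6/x_1, MU_x_2 = 1. Tangency: 6/x_1 = p_1/p_2.
So x_1*(p_1,p_2) = 6·p_2/p_1, independent of income; and x_2* = (M − 6·p_2)/p_2.
At the given prices: x_1* = 6·5.6/12 = 2.8, and x_2* = 3.8214.
Expenditure on x_1: 12·2.8 = 33.6; share = 0.6109.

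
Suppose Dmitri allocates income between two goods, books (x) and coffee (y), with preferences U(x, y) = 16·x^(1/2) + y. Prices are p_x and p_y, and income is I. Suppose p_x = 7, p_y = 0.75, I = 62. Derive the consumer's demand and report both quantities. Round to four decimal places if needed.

x* = 0.7347, y* = 75.8095

Solve: √x = 8·p_y/p_x, so x*(p_x,p_y) = (8·p_y/p_x)², and y* = (I − p_x·x*)/p_y.
Plugging in: x* = (8·0.75/7)² = 0.7347, y* = 75.8095.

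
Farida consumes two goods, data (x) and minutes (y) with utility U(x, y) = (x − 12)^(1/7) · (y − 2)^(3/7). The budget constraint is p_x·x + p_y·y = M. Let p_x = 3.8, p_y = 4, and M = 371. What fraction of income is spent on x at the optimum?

share on x = 0.3368

This is Cobb-Douglas in (x−12, y−2): tangency gives 1/7·p_y·(y−2) = 3/7·p_x·(x−12).
Substituting into the budget: x* = 12 + 0.25·(M − 12·p_x − 2·p_y)/p_x, and y* = 2 + 0.75·(…)/p_y.
Discretionary income = 371 − 12·3.8 − 2·4 = 317.4; x* = 12 + 0.25·317.4/3.8 = 32.8816; y* = 2 + 0.75·317.4/4 = 61.5125.
Expenditure on x: 3.8·32.8816 = 124.95; share = 0.3368.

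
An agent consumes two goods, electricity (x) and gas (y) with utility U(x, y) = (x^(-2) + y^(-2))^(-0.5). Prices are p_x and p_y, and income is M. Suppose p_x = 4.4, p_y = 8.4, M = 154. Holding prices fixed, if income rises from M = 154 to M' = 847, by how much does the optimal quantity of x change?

Substitute y = (y/x)·x into the budget: x* = M/(p_x + p_y·(y/x)).
Numerically y/x = 0.806104, so x* = 154/(4.4 + 8.4·0.806104) = 13.7854.
At M' = 847: x* = 75.8195. Change: 75.8195 − 13.7854 = 62.0341.

Δx* = 62.0341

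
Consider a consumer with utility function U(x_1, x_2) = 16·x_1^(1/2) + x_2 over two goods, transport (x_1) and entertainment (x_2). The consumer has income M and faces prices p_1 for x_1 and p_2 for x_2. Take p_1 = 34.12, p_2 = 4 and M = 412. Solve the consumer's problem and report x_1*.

x_1* = 0.8796

MU_x_1 = 8/√x_1, MU_x_2 = 1. Tangency: 8/√x_1 = p_1/p_2.
Solve: √x_1 = 8·p_2/p_1, so x_1*(p_1,p_2) = (8·p_2/p_1)², and x_2* = (M − p_1·x_1*)/p_2.
Plugging in: x_1* = (8·4/34.12)² = 0.8796.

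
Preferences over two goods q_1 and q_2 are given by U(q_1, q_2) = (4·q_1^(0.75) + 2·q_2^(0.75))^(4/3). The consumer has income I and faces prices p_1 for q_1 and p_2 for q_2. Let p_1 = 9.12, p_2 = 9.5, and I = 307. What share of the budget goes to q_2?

share on q_2 = 0.0524

Numerically q_2/q_1 = 0.053084, so q_1* = 307/(9.12 + 9.5·0.053084) = 31.8984 and q_2* = 0.053084·31.8984 = 1.6933.
Expenditure on q_2: 9.5·1.6933 = 16.0864; share = 0.0524.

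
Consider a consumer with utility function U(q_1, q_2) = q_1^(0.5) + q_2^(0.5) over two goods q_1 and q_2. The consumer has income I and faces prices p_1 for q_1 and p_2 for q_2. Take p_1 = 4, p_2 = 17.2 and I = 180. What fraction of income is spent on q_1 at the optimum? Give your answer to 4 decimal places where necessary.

MRS = MU_q_1/MU_q_2 = (q_2/q_1)^(0.5). Set equal to p_1/p_2.
Solve for the ratio: q_2/q_1 = [p_1/p_2]^(2).
With the ratio pinned down, the budget gives q_1* = I/(p_1 + p_2·(q_2/q_1)) and q_2* = (q_2/q_1)·q_1*.
Numerically q_2/q_1 = 0.054083, so q_1* = 180/(4 + 17.2·0.054083) = 36.5094 and q_2* = 0.054083·36.5094 = 1.9746.
Expenditure on q_1: 4·36.5094 = 146.0377; share = 0.8113.

share on q_1 = 0.8113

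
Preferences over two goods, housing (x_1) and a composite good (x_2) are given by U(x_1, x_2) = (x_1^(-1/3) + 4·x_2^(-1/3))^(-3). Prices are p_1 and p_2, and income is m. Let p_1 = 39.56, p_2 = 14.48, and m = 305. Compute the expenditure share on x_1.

From the CES first-order condition, (1/4)·(x_2/x_1)^(4/3) = p_1/p_2.
Solve for the ratio: x_2/x_1 = [4·p_1/p_2]^(0.75).
Substitute x_2 = (x_2/x_1)·x_1 into the budget: x_1* = m/(p_1 + p_2·(x_2/x_1)).
Numerically x_2/x_1 = 6.010503, so x_1* = 305/(39.56 + 14.48·6.010503) = 2.4093 and x_2* = 6.010503·2.4093 = 14.4812.
Expenditure on x_1: 39.56·2.4093 = 95.3124; share = 0.3125.

share on x_1 = 0.3125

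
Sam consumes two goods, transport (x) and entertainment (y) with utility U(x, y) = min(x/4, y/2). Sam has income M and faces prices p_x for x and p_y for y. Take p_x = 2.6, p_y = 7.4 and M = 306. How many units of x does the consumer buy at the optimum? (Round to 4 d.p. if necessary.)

x* = 48.5714

Leontief preferences: the optimum is at the kink where x/4 = y/2, i.e. y = (1/2)·x.
Budget: p_x·x + p_y·(1/2)·x = M, so (4·p_x + 2·p_y)·x = 4·M.
Demand: x*(p_x,p_y,M) = 4·M/(4·p_x + 2·p_y), y* = 2·M/(4·p_x + 2·p_y).
Here 4·2.6 + 2·7.4 = 25.2, giving x* = 48.5714.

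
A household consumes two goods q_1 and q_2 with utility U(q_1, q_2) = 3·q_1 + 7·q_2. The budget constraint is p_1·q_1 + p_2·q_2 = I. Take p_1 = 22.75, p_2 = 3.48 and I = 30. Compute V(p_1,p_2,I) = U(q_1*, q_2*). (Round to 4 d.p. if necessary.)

V = 60.3448

Perfect substitutes: compare marginal utility per dollar. 3/p_1 vs 7/p_2 → 0.1319 vs 2.0115.
q_2 gives more utility per dollar, so spend all income on q_2: q_2* = I/p_2, q_1* = 0.
Numerically: q_1* = 0, q_2* = 8.6207.
Utility at the optimum: U(0, 8.6207) = 60.3448.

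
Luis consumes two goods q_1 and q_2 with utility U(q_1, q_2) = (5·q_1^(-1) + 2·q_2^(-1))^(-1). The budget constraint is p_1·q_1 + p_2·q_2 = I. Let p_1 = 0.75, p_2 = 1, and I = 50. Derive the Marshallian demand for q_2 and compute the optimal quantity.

MRS = MU_q_1/MU_q_2 = (5/2)·(q_2/q_1)^(2). Set equal to p_1/p_2.
Hence q_2/q_1 = ((2/5)·p_1/p_2)^(1/(2)), i.e. raised to the 0.5 power.
Substitute q_2 = (q_2/q_1)·q_1 into the budget: q_1* = I/(p_1 + p_2·(q_2/q_1)).
Numerically q_2/q_1 = 0.547723, so q_1* = 50/(0.75 + 1·0.547723) = 38.529 and q_2* = 0.547723·38.529 = 21.1032.

q_2* = 21.1032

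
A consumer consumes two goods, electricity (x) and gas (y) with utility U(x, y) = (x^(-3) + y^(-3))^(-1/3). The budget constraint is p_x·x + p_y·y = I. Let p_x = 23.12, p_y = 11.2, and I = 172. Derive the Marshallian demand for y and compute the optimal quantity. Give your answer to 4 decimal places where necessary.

MU_x ∝ x^(-4), MU_y ∝ y^(-4), so MRS = (y/x)^(4) = p_x/p_y.
Hence y/x = (p_x/p_y)^(1/(4)), i.e. raised to the 0.25 power.
With the ratio pinned down, the budget gives x* = I/(p_x + p_y·(y/x)) and y* = (y/x)·x*.
Numerically y/x = 1.19865, so x* = 172/(23.12 + 11.2·1.19865) = 4.7065 and y* = 1.19865·4.7065 = 5.6415.

y* = 5.6415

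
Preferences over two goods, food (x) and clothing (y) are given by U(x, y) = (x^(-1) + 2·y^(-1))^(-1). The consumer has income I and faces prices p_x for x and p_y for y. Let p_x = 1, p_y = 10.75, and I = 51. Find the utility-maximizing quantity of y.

MRS = MU_x/MU_y = (1/2)·(y/x)^(2). Set equal to p_x/p_y.
Solve for the ratio: y/x = [2·p_x/p_y]^(0.5).
With the ratio pinned down, the budget gives x* = I/(p_x + p_y·(y/x)) and y* = (y/x)·x*.
Numerically y/x = 0.431331, so x* = 51/(1 + 10.75·0.431331) = 9.0477 and y* = 0.431331·9.0477 = 3.9025.

y* = 3.9025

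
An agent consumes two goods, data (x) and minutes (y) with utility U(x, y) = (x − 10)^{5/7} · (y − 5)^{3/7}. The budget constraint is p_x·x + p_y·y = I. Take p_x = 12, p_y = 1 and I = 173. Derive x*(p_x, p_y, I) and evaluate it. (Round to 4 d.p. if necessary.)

This is Cobb-Douglas in (x−10, y−5): tangency gives 5/7·p_y·(y−5) = 3/7·p_x·(x−10).
After buying the subsistence bundle (10, 5), a share 0.625 of the remaining income goes to x: x* = 10 + 0.625·(I − 10p_x − 5p_y)/p_x.
Discretionary income = 173 − 10·12 − 5·1 = 48; x* = 10 + 0.625·48/12 = 12.5.

x* = 12.5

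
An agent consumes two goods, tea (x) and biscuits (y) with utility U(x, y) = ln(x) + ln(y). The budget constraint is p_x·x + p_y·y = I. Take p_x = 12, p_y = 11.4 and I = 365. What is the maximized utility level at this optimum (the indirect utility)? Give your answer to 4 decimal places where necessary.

V = 5.495

Tangency: MRS = y/x = p_x/p_y.
So p_y·y = p_x·x; combined with the budget, a share 0.5 of income goes to x.
Demand: x*(p_x,p_y,I) = 0.5·I/p_x and y* = 0.5·I/p_y.
At p_x=12, p_y=11.4, I=365: x* = 0.5·365/12 = 15.2083, y* = 16.0088.
Utility at the optimum: U(15.2083, 16.0088) = 5.495.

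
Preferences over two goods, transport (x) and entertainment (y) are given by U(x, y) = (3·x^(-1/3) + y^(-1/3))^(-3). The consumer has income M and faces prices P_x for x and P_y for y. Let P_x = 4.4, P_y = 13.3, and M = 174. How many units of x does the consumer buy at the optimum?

x* = 25.0535

MRS = MU_x/MU_y = 3·(y/x)^(4/3). Set equal to P_x/P_y.
Hence y/x = ((1/3)·P_x/P_y)^(1/(4/3)), i.e. raised to the 0.75 power.
With the ratio pinned down, the budget gives x* = M/(P_x + P_y·(y/x)) and y* = (y/x)·x*.
Numerically y/x = 0.191364, so x* = 174/(4.4 + 13.3·0.191364) = 25.0535.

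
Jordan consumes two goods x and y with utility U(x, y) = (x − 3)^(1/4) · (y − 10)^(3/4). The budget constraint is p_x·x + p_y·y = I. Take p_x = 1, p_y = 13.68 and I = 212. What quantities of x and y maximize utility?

Let x' = x−3, y' = y−10. MRS = (1/3)·y'/x' = p_x/p_y.
Substituting into the budget: x* = 3 + 0.25·(I − 3·p_x − 10·p_y)/p_x, and y* = 10 + 0.75·(…)/p_y.
Discretionary income = 212 − 3·1 − 10·13.68 = 72.2; x* = 3 + 0.25·72.2/1 = 21.05; y* = 10 + 0.75·72.2/13.68 = 13.9583.

x* = 21.05, y* = 13.9583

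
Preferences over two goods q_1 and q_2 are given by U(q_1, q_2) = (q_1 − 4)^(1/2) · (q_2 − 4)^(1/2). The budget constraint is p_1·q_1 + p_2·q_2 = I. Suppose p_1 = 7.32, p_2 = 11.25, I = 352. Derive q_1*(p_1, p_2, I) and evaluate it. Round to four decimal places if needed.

q_1* = 22.9699

Let q_1' = q_1−4, q_2' = q_2−4. MRS = q_2'/q_1' = p_1/p_2.
Substituting into the budget: q_1* = 4 + 0.5·(I − 4·p_1 − 4·p_2)/p_1, and q_2* = 4 + 0.5·(…)/p_2.
Discretionary income = 352 − 4·7.32 − 4·11.25 = 277.72; q_1* = 4 + 0.5·277.72/7.32 = 22.9699.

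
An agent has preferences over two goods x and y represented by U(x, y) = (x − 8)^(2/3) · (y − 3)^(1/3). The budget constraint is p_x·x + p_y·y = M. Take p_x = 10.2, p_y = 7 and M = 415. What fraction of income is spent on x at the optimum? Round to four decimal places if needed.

Substituting into the budget: x* = 8 + 2/3·(M − 8·p_x − 3·p_y)/p_x, and y* = 3 + 1/3·(…)/p_y.
Discretionary income = 415 − 8·10.2 − 3·7 = 312.4; x* = 8 + 2/3·312.4/10.2 = 28.4183; y* = 3 + 1/3·312.4/7 = 17.8762.
Expenditure on x: 10.2·28.4183 = 289.8667; share = 0.6985.

share on x = 0.6985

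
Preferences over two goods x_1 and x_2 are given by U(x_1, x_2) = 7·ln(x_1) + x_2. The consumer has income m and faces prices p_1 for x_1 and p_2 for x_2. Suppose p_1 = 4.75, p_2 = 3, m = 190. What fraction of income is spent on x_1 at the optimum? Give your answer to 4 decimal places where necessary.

At the given prices: x_1* = 7·3/4.75 = 4.4211, and x_2* = 56.3333.
Expenditure on x_1: 4.75·4.4211 = 21; share = 0.1105.

share on x_1 = 0.1105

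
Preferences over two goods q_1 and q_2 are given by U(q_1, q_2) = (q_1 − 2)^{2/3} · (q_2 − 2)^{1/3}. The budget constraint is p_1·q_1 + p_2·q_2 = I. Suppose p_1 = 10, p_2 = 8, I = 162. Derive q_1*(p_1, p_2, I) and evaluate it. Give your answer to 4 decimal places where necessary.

q_1* = 10.4

After buying the subsistence bundle (2, 2), a share 2/3 of the remaining income goes to q_1: q_1* = 2 + 2/3·(I − 2p_1 − 2p_2)/p_1.
Discretionary income = 162 − 2·10 − 2·8 = 126; q_1* = 2 + 2/3·126/10 = 10.4.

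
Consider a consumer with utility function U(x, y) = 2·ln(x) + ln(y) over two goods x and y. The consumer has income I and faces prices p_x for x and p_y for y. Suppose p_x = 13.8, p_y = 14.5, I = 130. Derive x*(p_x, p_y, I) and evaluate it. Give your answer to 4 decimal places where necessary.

MU_x/MU_y = (2·y)/(x); tangency sets this equal to p_x/p_y.
So 2·p_y·y = p_x·x; combined with the budget, a share 2/3 of income goes to x.
Demand: x*(p_x,p_y,I) = 2/3·I/p_x and y* = 1/3·I/p_y.
At p_x=13.8, p_y=14.5, I=130: x* = 2/3·130/13.8 = 6.2802.

x* = 6.2802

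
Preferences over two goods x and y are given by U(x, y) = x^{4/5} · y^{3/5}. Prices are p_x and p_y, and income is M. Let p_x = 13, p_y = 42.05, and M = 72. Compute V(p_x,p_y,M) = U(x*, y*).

V = 2.0875

The MRS is (4/3)·y/x. Set MRS = p_x/p_y.
So 0.8·p_y·y = 0.6·p_x·x; combined with the budget, a share 4/7 of income goes to x.
Demand: x*(p_x,p_y,M) = 4/7·M/p_x and y* = 3/7·M/p_y.
At p_x=13, p_y=42.05, M=72: x* = 4/7·72/13 = 3.1648, y* = 0.7338.
Utility at the optimum: U(3.1648, 0.7338) = 2.0875.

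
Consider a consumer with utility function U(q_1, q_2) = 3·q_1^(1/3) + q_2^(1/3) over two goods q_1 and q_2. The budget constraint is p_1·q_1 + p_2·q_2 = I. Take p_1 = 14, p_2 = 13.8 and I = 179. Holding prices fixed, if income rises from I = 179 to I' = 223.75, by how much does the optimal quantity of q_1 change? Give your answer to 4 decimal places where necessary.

MRS = MU_q_1/MU_q_2 = 3·(q_2/q_1)^(2/3). Set equal to p_1/p_2.
Solve for the ratio: q_2/q_1 = [(1/3)·p_1/p_2]^(1.5).
With the ratio pinned down, the budget gives q_1* = I/(p_1 + p_2·(q_2/q_1)) and q_2* = (q_2/q_1)·q_1*.
Numerically q_2/q_1 = 0.196649, so q_1* = 179/(14 + 13.8·0.196649) = 10.7097.
At I' = 223.75: q_1* = 13.3872. Change: 13.3872 − 10.7097 = 2.6774.

Δq_1* = 2.6774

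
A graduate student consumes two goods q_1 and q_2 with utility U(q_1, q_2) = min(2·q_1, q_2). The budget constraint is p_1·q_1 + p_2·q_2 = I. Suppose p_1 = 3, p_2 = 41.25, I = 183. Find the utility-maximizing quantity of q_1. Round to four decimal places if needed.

With perfect complements, no substitution: consume in ratio q_1:q_2 = 1:2.
Budget: p_1·q_1 + p_2·2·q_1 = I, so (p_1 + 2·p_2)·q_1 = I.
Demand: q_1*(p_1,p_2,I) = I/(p_1 + 2·p_2), q_2* = 2·I/(p_1 + 2·p_2).
Here 3 + 2·41.25 = 85.5, giving q_1* = 2.1404.

q_1* = 2.1404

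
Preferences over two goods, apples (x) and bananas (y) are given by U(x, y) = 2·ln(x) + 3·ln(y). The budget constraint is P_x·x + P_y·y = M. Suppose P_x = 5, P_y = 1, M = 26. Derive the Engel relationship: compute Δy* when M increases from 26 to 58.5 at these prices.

At P_x=5, P_y=1, M=26: y* = 0.6·26/1 = 15.6.
At M' = 58.5: y* = 35.1. Change: 35.1 − 15.6 = 19.5.

Δy* = 19.5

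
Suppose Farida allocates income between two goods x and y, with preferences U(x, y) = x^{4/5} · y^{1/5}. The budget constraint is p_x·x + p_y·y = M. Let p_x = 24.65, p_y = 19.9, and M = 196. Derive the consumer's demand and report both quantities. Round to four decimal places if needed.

x* = 6.3611, y* = 1.9698

The MRS is 4·y/x. Set MRS = p_x/p_y.
Rearranging, p_y·y = (1/4)·p_x·x. Substituting into the budget gives p_x·x·(1 + (1/4)) = M.
Demand: x*(p_x,p_y,M) = 0.8·M/p_x and y* = 0.2·M/p_y.
At p_x=24.65, p_y=19.9, M=196: x* = 0.8·196/24.65 = 6.3611, y* = 1.9698.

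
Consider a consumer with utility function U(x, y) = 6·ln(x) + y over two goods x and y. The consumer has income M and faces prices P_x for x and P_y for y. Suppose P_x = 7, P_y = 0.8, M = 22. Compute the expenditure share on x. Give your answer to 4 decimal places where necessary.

share on x = 0.2182

Set MRS = P_x/P_y: (6/x)/1 = P_x/P_y.
So x*(P_x,P_y) = 6·P_y/P_x, independent of income; and y* = (M − 6·P_y)/P_y.
At the given prices: x* = 6·0.8/7 = 0.6857, and y* = 21.5.
Expenditure on x: 7·0.6857 = 4.8; share = 0.2182.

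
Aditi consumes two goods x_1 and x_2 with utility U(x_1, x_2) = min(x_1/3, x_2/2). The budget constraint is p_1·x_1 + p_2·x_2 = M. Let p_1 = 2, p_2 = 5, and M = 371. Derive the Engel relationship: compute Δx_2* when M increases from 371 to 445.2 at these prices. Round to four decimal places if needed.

Leontief preferences: the optimum is at the kink where x_1/3 = x_2/2, i.e. x_2 = (2/3)·x_1.
Budget: p_1·x_1 + p_2·(2/3)·x_1 = M, so (3·p_1 + 2·p_2)·x_1 = 3·M.
Demand: x_1*(p_1,p_2,M) = 3·M/(3·p_1 + 2·p_2), x_2* = 2·M/(3·p_1 + 2·p_2).
Here 3·2 + 2·5 = 16, giving x_2* = 46.375.
At M' = 445.2: x_2* = 55.65. Change: 55.65 − 46.375 = 9.275.

Δx_2* = 9.275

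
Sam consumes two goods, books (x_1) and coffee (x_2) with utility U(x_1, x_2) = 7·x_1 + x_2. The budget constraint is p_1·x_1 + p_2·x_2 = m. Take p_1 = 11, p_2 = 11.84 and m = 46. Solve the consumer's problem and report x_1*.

Numerically: x_1* = 4.1818, x_2* = 0.

x_1* = 4.1818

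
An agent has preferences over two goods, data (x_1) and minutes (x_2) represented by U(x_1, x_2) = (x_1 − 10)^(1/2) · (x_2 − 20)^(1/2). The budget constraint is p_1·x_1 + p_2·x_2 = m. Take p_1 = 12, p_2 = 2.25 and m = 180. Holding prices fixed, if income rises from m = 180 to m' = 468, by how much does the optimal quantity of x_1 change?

Δx_1* = 12

This is Cobb-Douglas in (x_1−10, x_2−20): tangency gives 0.5·p_2·(x_2−20) = 0.5·p_1·(x_1−10).
After buying the subsistence bundle (10, 20), a share 0.5 of the remaining income goes to x_1: x_1* = 10 + 0.5·(m − 10p_1 − 20p_2)/p_1.
Discretionary income = 180 − 10·12 − 20·2.25 = 15; x_1* = 10 + 0.5·15/12 = 10.625.
At m' = 468: x_1* = 22.625. Change: 22.625 − 10.625 = 12.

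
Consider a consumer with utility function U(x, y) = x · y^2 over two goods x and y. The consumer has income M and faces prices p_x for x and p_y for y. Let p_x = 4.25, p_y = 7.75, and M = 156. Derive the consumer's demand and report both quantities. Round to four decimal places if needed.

Demand: x*(p_x,p_y,M) = 1/3·M/p_x and y* = 2/3·M/p_y.
At p_x=4.25, p_y=7.75, M=156: x* = 1/3·156/4.25 = 12.2353, y* = 13.4194.

x* = 12.2353, y* = 13.4194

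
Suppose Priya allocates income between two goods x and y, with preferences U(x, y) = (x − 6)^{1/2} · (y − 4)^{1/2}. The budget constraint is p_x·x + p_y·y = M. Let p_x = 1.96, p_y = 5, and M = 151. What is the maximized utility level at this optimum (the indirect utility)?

MRS = (y−4)/(x−6). Tangency with p_x/p_y gives y−4 = (p_x/p_y)·(x−6).
Substituting into the budget: x* = 6 + 0.5·(M − 6·p_x − 4·p_y)/p_x, and y* = 4 + 0.5·(…)/p_y.
Discretionary income = 151 − 6·1.96 − 4·5 = 119.24; x* = 6 + 0.5·119.24/1.96 = 36.4184; y* = 4 + 0.5·119.24/5 = 15.924.
Utility at the optimum: U(36.4184, 15.924) = 19.0449.

V = 19.0449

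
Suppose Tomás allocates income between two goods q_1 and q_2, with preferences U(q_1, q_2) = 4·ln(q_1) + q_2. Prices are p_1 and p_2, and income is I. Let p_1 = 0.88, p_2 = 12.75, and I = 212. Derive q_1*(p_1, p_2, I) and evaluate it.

q_1* = 57.9545

Set MRS = p_1/p_2: (4/q_1)/1 = p_1/p_2.
So q_1*(p_1,p_2) = 4·p_2/p_1, independent of income; and q_2* = (I − 4·p_2)/p_2.
At the given prices: q_1* = 4·12.75/0.88 = 57.9545.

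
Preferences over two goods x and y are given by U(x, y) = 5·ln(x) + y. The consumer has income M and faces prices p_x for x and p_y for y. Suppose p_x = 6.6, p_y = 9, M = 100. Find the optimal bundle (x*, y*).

Set MRS = p_x/p_y: (5/x)/1 = p_x/p_y.
So x*(p_x,p_y) = 5·p_y/p_x, independent of income; and y* = (M − 5·p_y)/p_y.
At the given prices: x* = 5·9/6.6 = 6.8182, and y* = 6.1111.

x* = 6.8182, y* = 6.1111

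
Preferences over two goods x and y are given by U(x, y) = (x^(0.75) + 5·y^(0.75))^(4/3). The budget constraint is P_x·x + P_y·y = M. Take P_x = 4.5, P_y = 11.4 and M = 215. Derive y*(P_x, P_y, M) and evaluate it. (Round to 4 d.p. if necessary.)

y* = 18.3815

From the CES first-order condition, (1/5)·(y/x)^(0.25) = P_x/P_y.
Solve for the ratio: y/x = [5·P_x/P_y]^(4).
Substitute y = (y/x)·x into the budget: x* = M/(P_x + P_y·(y/x)).
Numerically y/x = 15.17437, so x* = 215/(4.5 + 11.4·15.17437) = 1.2114 and y* = 15.17437·1.2114 = 18.3815.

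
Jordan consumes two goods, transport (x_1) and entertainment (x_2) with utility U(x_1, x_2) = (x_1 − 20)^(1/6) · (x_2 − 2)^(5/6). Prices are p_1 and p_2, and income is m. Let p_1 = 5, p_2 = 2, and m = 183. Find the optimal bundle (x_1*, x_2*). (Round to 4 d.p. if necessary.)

Let x_1' = x_1−20, x_2' = x_2−2. MRS = (1/5)·x_2'/x_1' = p_1/p_2.
Substituting into the budget: x_1* = 20 + 1/6·(m − 20·p_1 − 2·p_2)/p_1, and x_2* = 2 + 5/6·(…)/p_2.
Discretionary income = 183 − 20·5 − 2·2 = 79; x_1* = 20 + 1/6·79/5 = 22.6333; x_2* = 2 + 5/6·79/2 = 34.9167.

x_1* = 22.6333, x_2* = 34.9167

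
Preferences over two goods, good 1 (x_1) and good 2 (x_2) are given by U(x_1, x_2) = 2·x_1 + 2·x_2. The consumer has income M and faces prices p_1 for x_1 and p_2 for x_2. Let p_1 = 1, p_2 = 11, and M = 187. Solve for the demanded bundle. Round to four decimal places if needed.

x_1* = 187, x_2* = 0

Perfect substitutes: compare marginal utility per dollar. 2/p_1 vs 2/p_2 → 2 vs 0.1818.
x_1 gives more utility per dollar, so spend all income on x_1: x_1* = M/p_1, x_2* = 0.
Numerically: x_1* = 187, x_2* = 0.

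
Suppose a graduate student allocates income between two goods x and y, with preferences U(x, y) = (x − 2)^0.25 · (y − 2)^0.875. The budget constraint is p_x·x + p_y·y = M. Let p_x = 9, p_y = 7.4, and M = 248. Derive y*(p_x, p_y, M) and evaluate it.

After buying the subsistence bundle (2, 2), a share 2/9 of the remaining income goes to x: x* = 2 + 2/9·(M − 2p_x − 2p_y)/p_x.
Discretionary income = 248 − 2·9 − 2·7.4 = 215.2; y* = 2 + 7/9·215.2/7.4 = 24.6186.

y* = 24.6186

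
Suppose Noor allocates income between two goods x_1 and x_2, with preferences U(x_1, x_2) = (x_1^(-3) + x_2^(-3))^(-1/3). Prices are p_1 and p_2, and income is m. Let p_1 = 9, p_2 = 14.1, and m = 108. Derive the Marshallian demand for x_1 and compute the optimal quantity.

x_1* = 4.9993

MRS = MU_x_1/MU_x_2 = (x_2/x_1)^(4). Set equal to p_1/p_2.
Solve for the ratio: x_2/x_1 = [p_1/p_2]^(0.25).
With the ratio pinned down, the budget gives x_1* = m/(p_1 + p_2·(x_2/x_1)) and x_2* = (x_2/x_1)·x_1*.
Numerically x_2/x_1 = 0.893832, so x_1* = 108/(9 + 14.1·0.893832) = 4.9993.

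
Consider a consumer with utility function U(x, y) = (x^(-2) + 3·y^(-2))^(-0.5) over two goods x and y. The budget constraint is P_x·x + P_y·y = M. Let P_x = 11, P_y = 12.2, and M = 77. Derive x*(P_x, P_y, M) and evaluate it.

x* = 2.7501

MRS = MU_x/MU_y = (1/3)·(y/x)^(3). Set equal to P_x/P_y.
Hence y/x = (3·P_x/P_y)^(1/(3)), i.e. raised to the 1/3 power.
Substitute y = (y/x)·x into the budget: x* = M/(P_x + P_y·(y/x)).
Numerically y/x = 1.393322, so x* = 77/(11 + 12.2·1.393322) = 2.7501.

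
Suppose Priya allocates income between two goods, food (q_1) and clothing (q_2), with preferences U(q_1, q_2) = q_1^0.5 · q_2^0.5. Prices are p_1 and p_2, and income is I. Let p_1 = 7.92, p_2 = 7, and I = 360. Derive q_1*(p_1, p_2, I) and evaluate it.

q_1* = 22.7273

MU_q_1/MU_q_2 = (0.5·q_2)/(0.5·q_1); tangency sets this equal to p_1/p_2.
Rearranging, p_2·q_2 = p_1·q_1. Substituting into the budget gives p_1·q_1·(1 + 1) = I.
Demand: q_1*(p_1,p_2,I) = 0.5·I/p_1 and q_2* = 0.5·I/p_2.
At p_1=7.92, p_2=7, I=360: q_1* = 0.5·360/7.92 = 22.7273.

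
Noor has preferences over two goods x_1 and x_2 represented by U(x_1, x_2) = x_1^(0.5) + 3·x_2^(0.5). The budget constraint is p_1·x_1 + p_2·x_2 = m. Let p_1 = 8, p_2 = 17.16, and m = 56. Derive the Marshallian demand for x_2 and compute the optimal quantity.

x_2* = 2.6353

Substitute x_2 = (x_2/x_1)·x_1 into the budget: x_1* = m/(p_1 + p_2·(x_2/x_1)).
Numerically x_2/x_1 = 1.956086, so x_1* = 56/(8 + 17.16·1.956086) = 1.3472 and x_2* = 1.956086·1.3472 = 2.6353.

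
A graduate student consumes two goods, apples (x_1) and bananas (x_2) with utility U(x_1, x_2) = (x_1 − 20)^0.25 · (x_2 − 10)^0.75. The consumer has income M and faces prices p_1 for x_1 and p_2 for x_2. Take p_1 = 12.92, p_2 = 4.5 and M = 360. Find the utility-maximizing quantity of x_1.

x_1* = 21.0952

This is Cobb-Douglas in (x_1−20, x_2−10): tangency gives 0.25·p_2·(x_2−10) = 0.75·p_1·(x_1−20).
Substituting into the budget: x_1* = 20 + 0.25·(M − 20·p_1 − 10·p_2)/p_1, and x_2* = 10 + 0.75·(…)/p_2.
Discretionary income = 360 − 20·12.92 − 10·4.5 = 56.6; x_1* = 20 + 0.25·56.6/12.92 = 21.0952.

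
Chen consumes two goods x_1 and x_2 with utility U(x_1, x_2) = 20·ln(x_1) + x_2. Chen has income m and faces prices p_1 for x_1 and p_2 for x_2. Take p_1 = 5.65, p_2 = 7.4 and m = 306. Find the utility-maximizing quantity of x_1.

Set MRS = p_1/p_2: (20/x_1)/1 = p_1/p_2.
So x_1*(p_1,p_2) = 20·p_2/p_1, independent of income; and x_2* = (m − 20·p_2)/p_2.
At the given prices: x_1* = 20·7.4/5.65 = 26.1947.

x_1* = 26.1947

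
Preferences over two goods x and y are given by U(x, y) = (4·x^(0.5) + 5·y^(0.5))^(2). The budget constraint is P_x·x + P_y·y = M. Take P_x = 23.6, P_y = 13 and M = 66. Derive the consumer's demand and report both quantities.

From the CES first-order condition, (4/5)·(y/x)^(0.5) = P_x/P_y.
Hence y/x = ((5/4)·P_x/P_y)^(1/(0.5)), i.e. raised to the 2 power.
Substitute y = (y/x)·x into the budget: x* = M/(P_x + P_y·(y/x)).
Numerically y/x = 5.149408, so x* = 66/(23.6 + 13·5.149408) = 0.7289 and y* = 5.149408·0.7289 = 3.7536.

x* = 0.7289, y* = 3.7536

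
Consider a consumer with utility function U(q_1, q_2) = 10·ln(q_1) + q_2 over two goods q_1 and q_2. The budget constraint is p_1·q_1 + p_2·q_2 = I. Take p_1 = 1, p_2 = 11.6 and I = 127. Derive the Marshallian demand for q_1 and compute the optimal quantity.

q_1* = 116

Set MRS = p_1/p_2: (10/q_1)/1 = p_1/p_2.
So q_1*(p_1,p_2) = 10·p_2/p_1, independent of income; and q_2* = (I − 10·p_2)/p_2.
At the given prices: q_1* = 10·11.6/1 = 116.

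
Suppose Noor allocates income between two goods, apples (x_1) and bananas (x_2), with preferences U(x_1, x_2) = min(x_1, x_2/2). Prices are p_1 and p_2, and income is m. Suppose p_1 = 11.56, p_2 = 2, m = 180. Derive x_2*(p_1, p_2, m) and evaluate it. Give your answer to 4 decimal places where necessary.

Leontief preferences: the optimum is at the kink where x_1/1 = x_2/2, i.e. x_2 = 2·x_1.
Budget: p_1·x_1 + p_2·2·x_1 = m, so (p_1 + 2·p_2)·x_1 = m.
Demand: x_1*(p_1,p_2,m) = m/(p_1 + 2·p_2), x_2* = 2·m/(p_1 + 2·p_2).
Here 11.56 + 2·2 = 15.56, giving x_2* = 23.1362.

x_2* = 23.1362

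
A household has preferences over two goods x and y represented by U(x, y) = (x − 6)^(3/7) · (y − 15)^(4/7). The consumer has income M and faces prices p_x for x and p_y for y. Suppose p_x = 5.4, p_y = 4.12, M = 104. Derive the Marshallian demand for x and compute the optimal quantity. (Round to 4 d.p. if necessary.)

Let x' = x−6, y' = y−15. MRS = (3/4)·y'/x' = p_x/p_y.
After buying the subsistence bundle (6, 15), a share 3/7 of the remaining income goes to x: x* = 6 + 3/7·(M − 6p_x − 15p_y)/p_x.
Discretionary income = 104 − 6·5.4 − 15·4.12 = 9.8; x* = 6 + 3/7·9.8/5.4 = 6.7778.

x* = 6.7778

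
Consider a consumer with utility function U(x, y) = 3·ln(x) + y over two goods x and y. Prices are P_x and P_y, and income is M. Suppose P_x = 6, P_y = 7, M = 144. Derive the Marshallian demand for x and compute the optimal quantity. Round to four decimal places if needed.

MU_x = 3/x, MU_y = 1. Tangency: 3/x = P_x/P_y.
So x*(P_x,P_y) = 3·P_y/P_x, independent of income; and y* = (M − 3·P_y)/P_y.
At the given prices: x* = 3·7/6 = 3.5.

x* = 3.5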